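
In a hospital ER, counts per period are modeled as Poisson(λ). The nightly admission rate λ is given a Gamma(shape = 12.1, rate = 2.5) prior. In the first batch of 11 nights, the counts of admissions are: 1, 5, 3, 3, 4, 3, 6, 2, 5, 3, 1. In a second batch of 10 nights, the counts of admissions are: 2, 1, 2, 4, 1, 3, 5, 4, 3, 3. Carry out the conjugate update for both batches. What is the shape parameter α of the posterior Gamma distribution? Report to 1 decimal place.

76.1

With a Gamma(shape α, rate β) prior, the Poisson likelihood is conjugate: the posterior is Gamma(α + ΣXᵢ, β + n).
Batch 1: sum of counts S = 36 over n = 11 nights.
After batch 1: Gamma(α+S, β+n) = Gamma(12.1+36, 2.5+11) = Gamma(48.1, 13.5).
Batch 2: sum of counts S = 28 over n = 10 nights.
After batch 2: Gamma(α+S, β+n) = Gamma(48.1+28, 13.5+10) = Gamma(76.1, 23.5).
Posterior α = 76.1.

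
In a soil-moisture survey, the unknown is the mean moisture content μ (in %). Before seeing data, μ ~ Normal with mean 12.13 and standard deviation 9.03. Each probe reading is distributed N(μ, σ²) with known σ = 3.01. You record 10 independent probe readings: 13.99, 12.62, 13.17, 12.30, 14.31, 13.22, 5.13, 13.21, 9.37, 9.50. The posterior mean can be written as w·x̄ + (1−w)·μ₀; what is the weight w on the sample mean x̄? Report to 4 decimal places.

For Normal data with known variance σ², a Normal(μ₀, σ₀²) prior on μ is conjugate. Posterior precision = 1/σ₀² + n/σ²; posterior mean is the precision-weighted average of μ₀ and x̄.
σ₀² = 9.03² = 81.5409, σ² = 3.01² = 9.0601. Prior precision 1/σ₀² = 1/81.5409; data precision n/σ² = 10/9.0601.
w = (n/σ²)/(1/σ₀² + n/σ²) = n·σ₀²/(σ² + n·σ₀²) = 10·81.5409/(9.0601 + 10·81.5409) = 815.409/824.4691 = 0.9890.

0.9890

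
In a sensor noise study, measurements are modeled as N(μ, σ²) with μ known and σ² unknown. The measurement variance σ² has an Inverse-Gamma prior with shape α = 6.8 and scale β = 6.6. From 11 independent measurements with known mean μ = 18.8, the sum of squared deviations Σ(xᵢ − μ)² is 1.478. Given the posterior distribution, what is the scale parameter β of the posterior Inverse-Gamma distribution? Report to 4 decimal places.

7.3390

With known mean μ and an Inverse-Gamma(α, β) prior on σ², the Normal likelihood is conjugate: posterior is Inv-Gamma(α + n/2, β + Σ(xᵢ−μ)²/2).
Posterior: Inv-Gamma(6.8 + 11/2, 6.6 + 1.478/2) = Inv-Gamma(12.30, 7.3390).
Posterior β = 7.3390.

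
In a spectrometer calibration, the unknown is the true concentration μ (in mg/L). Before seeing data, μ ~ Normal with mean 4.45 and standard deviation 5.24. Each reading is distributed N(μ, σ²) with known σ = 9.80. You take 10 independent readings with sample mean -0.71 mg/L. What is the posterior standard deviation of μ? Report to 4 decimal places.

2.6674

For Normal data with known variance σ², a Normal(μ₀, σ₀²) prior on μ is conjugate. Posterior precision = 1/σ₀² + n/σ²; posterior mean is the precision-weighted average of μ₀ and x̄.
σ₀² = 5.24² = 27.4576, σ² = 9.80² = 96.04; σ² + n·σ₀² = 96.04 + 10·27.4576 = 370.616.
Posterior precision = 1/σ₀² + n/σ² = 1/27.4576 + 10/96.04 = (σ² + n·σ₀²)/(σ₀²σ²) = 370.616/(27.4576·96.04); posterior variance σₙ² = σ₀²σ²/(σ² + n·σ₀²) = 27.4576·96.04/370.616 = 7.115257.
Posterior SD = √σₙ² = √(27.4576·96.04/370.616) = 2.6674.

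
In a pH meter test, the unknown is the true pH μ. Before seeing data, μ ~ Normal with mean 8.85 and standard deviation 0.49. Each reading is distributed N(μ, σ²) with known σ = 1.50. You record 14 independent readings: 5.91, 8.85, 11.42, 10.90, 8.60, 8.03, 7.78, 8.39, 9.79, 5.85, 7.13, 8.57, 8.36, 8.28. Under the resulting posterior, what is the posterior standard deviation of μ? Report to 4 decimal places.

0.3103

For Normal data with known variance σ², a Normal(μ₀, σ₀²) prior on μ is conjugate. Posterior precision = 1/σ₀² + n/σ²; posterior mean is the precision-weighted average of μ₀ and x̄.
σ₀² = 0.49² = 0.2401, σ² = 1.50² = 2.25; σ² + n·σ₀² = 2.25 + 14·0.2401 = 5.6114.
Posterior precision = 1/σ₀² + n/σ² = 1/0.2401 + 14/2.25 = (σ² + n·σ₀²)/(σ₀²σ²) = 5.6114/(0.2401·2.25); posterior variance σₙ² = σ₀²σ²/(σ² + n·σ₀²) = 0.2401·2.25/5.6114 = 0.096273.
Posterior SD = √σₙ² = √(0.2401·2.25/5.6114) = 0.3103.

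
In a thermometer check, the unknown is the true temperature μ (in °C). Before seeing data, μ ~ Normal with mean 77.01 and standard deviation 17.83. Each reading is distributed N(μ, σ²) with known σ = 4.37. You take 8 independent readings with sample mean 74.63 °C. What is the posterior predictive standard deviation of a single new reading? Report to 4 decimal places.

For Normal data with known variance σ², a Normal(μ₀, σ₀²) prior on μ is conjugate. Posterior precision = 1/σ₀² + n/σ²; posterior mean is the precision-weighted average of μ₀ and x̄.
σ₀² = 17.83² = 317.9089, σ² = 4.37² = 19.0969; σ² + n·σ₀² = 19.0969 + 8·317.9089 = 2562.3681.
Posterior precision = 1/σ₀² + n/σ² = 1/317.9089 + 8/19.0969 = (σ² + n·σ₀²)/(σ₀²σ²) = 2562.3681/(317.9089·19.0969); posterior variance σₙ² = σ₀²σ²/(σ² + n·σ₀²) = 317.9089·19.0969/2562.3681 = 2.369322.
Predictive variance for one new observation = σₙ² + σ² = 317.9089·19.0969/2562.3681 + 19.0969 = σ²·(σ₀² + 2562.3681)/2562.3681 = 19.0969·2880.277/2562.3681 = 21.466222; SD = √(19.0969·2880.277/2562.3681) = 4.6332.

4.6332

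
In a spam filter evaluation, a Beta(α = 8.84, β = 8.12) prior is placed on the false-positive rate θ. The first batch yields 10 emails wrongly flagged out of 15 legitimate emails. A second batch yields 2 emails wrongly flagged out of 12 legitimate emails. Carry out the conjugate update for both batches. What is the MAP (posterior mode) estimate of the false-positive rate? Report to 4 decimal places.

The Beta prior is conjugate to a Binomial/Bernoulli likelihood; the update adds successes to α and failures to β.
After batch 1: Beta(8.84+10, 8.12+5) = Beta(18.84, 13.12).
After batch 2: Beta(18.84+2, 13.12+10) = Beta(20.84, 23.12).
Mode of Beta(a,b) for a,b>1 is (a−1)/(a+b−2) = 19.84/41.96 = 0.4728.

0.4728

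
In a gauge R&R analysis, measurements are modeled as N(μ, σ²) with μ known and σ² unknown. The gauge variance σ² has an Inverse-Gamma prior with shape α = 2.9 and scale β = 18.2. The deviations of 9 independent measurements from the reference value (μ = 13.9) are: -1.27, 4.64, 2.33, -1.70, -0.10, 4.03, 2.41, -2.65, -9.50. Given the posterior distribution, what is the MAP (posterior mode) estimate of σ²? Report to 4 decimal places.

11.1424

With known mean μ and an Inverse-Gamma(α, β) prior on σ², the Normal likelihood is conjugate: posterior is Inv-Gamma(α + n/2, β + Σ(xᵢ−μ)²/2).
Σ(xᵢ−μ)² = (-1.27)² + (4.64)² + (2.33)² + (-1.70)² + (-0.10)² + (4.03)² + (2.41)² + (-2.65)² + (-9.50)² = 150.7929.
Posterior: Inv-Gamma(2.9 + 9/2, 18.2 + 150.7929/2) = Inv-Gamma(7.40, 93.59645).
Mode = β/(α+1) = 93.59645/8.40 = 11.1424.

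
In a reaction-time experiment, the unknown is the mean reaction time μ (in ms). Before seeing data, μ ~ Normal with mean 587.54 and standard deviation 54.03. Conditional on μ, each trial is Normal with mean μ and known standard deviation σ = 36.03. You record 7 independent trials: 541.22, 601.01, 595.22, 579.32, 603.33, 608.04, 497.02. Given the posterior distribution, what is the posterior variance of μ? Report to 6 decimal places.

174.374041

For Normal data with known variance σ², a Normal(μ₀, σ₀²) prior on μ is conjugate. Posterior precision = 1/σ₀² + n/σ²; posterior mean is the precision-weighted average of μ₀ and x̄.
σ₀² = 54.03² = 2919.2409, σ² = 36.03² = 1298.1609; σ² + n·σ₀² = 1298.1609 + 7·2919.2409 = 21732.8472.
Posterior precision = 1/σ₀² + n/σ² = 1/2919.2409 + 7/1298.1609 = (σ² + n·σ₀²)/(σ₀²σ²) = 21732.8472/(2919.2409·1298.1609); posterior variance σₙ² = σ₀²σ²/(σ² + n·σ₀²) = 2919.2409·1298.1609/21732.8472 = 174.374041.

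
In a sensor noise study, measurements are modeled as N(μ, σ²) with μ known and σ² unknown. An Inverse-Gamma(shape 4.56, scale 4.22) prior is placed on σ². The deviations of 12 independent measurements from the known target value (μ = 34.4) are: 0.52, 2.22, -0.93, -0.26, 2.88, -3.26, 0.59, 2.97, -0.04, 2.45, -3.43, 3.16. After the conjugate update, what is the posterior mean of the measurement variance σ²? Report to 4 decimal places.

With known mean μ and an Inverse-Gamma(α, β) prior on σ², the Normal likelihood is conjugate: posterior is Inv-Gamma(α + n/2, β + Σ(xᵢ−μ)²/2).
Σ(xᵢ−μ)² = (0.52)² + (2.22)² + (-0.93)² + (-0.26)² + (2.88)² + (-3.26)² + (0.59)² + (2.97)² + (-0.04)² + (2.45)² + (-3.43)² + (3.16)² = 61.9769.
Posterior: Inv-Gamma(4.56 + 12/2, 4.22 + 61.9769/2) = Inv-Gamma(10.56, 35.20845).
E[σ²|data] = β/(α−1) = 35.20845/9.56 = 3.6829.

3.6829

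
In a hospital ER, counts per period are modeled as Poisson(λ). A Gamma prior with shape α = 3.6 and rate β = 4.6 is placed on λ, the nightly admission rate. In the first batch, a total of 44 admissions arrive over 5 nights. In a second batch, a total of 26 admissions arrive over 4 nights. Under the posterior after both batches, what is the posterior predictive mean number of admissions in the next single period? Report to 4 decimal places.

With a Gamma(shape α, rate β) prior, the Poisson likelihood is conjugate: the posterior is Gamma(α + ΣXᵢ, β + n).
After batch 1: Gamma(α+S, β+n) = Gamma(3.6+44, 4.6+5) = Gamma(47.6, 9.6).
After batch 2: Gamma(α+S, β+n) = Gamma(47.6+26, 9.6+4) = Gamma(73.6, 13.6).
The predictive distribution for one future period is NegBinom with mean α/β = 5.4118.

5.4118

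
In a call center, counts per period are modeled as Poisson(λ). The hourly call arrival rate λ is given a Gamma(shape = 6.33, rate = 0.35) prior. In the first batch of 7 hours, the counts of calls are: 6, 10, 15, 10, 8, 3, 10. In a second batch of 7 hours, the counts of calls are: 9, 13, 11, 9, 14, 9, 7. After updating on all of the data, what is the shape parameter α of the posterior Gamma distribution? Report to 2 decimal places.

140.33

With a Gamma(shape α, rate β) prior, the Poisson likelihood is conjugate: the posterior is Gamma(α + ΣXᵢ, β + n).
Batch 1: sum of counts S = 62 over n = 7 hours.
After batch 1: Gamma(α+S, β+n) = Gamma(6.33+62, 0.35+7) = Gamma(68.33, 7.35).
Batch 2: sum of counts S = 72 over n = 7 hours.
After batch 2: Gamma(α+S, β+n) = Gamma(68.33+72, 7.35+7) = Gamma(140.33, 14.35).
Posterior α = 140.33.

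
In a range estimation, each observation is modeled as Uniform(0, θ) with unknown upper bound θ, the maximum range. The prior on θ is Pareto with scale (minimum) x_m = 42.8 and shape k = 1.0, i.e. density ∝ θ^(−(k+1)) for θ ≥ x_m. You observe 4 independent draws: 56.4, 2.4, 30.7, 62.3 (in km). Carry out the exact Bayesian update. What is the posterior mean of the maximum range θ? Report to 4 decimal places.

77.8750

A Pareto(scale x_m, shape k) prior on the upper bound θ of Uniform(0, θ) is conjugate: posterior is Pareto(max(x_m, max xᵢ), k + n).
Sample maximum = 62.3; prior scale x_m = 42.8 → posterior scale = max = 62.3.
Posterior shape = 1.0 + 4 = 5.0.
E[θ|data] = k·x_m/(k−1) = 5.0·62.3/4.0 = 77.8750.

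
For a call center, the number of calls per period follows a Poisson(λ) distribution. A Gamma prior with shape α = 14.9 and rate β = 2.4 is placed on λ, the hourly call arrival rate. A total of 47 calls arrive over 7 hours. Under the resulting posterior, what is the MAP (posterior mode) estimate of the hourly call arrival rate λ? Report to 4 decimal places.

With a Gamma(shape α, rate β) prior, the Poisson likelihood is conjugate: the posterior is Gamma(α + ΣXᵢ, β + n).
Posterior: Gamma(α+S, β+n) = Gamma(14.9+47, 2.4+7) = Gamma(61.9, 9.4).
Mode of Gamma(α,β) for α≥1 is (α−1)/β = 60.9/9.4 = 6.4787.

6.4787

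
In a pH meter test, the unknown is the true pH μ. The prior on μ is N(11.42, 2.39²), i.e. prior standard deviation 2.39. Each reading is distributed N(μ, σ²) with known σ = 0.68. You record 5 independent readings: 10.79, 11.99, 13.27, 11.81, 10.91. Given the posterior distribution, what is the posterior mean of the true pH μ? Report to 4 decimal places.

For Normal data with known variance σ², a Normal(μ₀, σ₀²) prior on μ is conjugate. Posterior precision = 1/σ₀² + n/σ²; posterior mean is the precision-weighted average of μ₀ and x̄.
Σxᵢ = 10.79 + 11.99 + 13.27 + 11.81 + 10.91 = 58.77, so n·x̄ = 58.77.
σ₀² = 2.39² = 5.7121, σ² = 0.68² = 0.4624; σ² + n·σ₀² = 0.4624 + 5·5.7121 = 29.0229.
Posterior mean = (μ₀/σ₀² + n·x̄/σ²)/(1/σ₀² + n/σ²) = (σ²·μ₀ + σ₀²·n·x̄)/(σ² + n·σ₀²) = (0.4624·11.42 + 5.7121·58.77)/29.0229 = 340.980725/29.0229 = 11.7487.

11.7487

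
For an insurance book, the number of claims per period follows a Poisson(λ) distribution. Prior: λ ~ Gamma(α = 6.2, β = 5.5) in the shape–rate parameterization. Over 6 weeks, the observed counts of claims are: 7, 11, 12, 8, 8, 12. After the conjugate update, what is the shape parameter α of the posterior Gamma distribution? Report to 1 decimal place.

With a Gamma(shape α, rate β) prior, the Poisson likelihood is conjugate: the posterior is Gamma(α + ΣXᵢ, β + n).
Sum of counts S = 58 over n = 6 weeks.
Posterior: Gamma(α+S, β+n) = Gamma(6.2+58, 5.5+6) = Gamma(64.2, 11.5).
Posterior α = 64.2.

64.2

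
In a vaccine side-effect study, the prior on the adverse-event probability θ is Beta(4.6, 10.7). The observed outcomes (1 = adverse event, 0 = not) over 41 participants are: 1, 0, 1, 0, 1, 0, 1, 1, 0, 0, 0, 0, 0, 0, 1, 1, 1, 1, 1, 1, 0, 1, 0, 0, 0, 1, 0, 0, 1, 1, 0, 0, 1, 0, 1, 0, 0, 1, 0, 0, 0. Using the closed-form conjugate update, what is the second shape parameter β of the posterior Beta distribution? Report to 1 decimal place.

33.7

The Beta prior is conjugate to a Binomial/Bernoulli likelihood; the update adds successes to α and failures to β.
Posterior: Beta(α+k, β+n−k) = Beta(4.6+18, 10.7+23) = Beta(22.6, 33.7).
Posterior β = 33.7.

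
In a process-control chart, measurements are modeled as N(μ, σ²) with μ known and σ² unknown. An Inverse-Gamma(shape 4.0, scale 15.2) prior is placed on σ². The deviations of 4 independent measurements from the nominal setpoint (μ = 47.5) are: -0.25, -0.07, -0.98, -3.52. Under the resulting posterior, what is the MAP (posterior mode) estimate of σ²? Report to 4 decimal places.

3.1299

With known mean μ and an Inverse-Gamma(α, β) prior on σ², the Normal likelihood is conjugate: posterior is Inv-Gamma(α + n/2, β + Σ(xᵢ−μ)²/2).
Σ(xᵢ−μ)² = (-0.25)² + (-0.07)² + (-0.98)² + (-3.52)² = 13.4182.
Posterior: Inv-Gamma(4.0 + 4/2, 15.2 + 13.4182/2) = Inv-Gamma(6.00, 21.90910).
Mode = β/(α+1) = 21.90910/7.00 = 3.1299.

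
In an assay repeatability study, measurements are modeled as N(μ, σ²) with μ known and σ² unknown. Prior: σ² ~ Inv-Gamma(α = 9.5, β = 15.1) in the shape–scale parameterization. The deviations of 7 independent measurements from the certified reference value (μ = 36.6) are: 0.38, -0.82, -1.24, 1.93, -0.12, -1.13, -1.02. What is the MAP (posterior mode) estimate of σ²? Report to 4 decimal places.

1.3790

With known mean μ and an Inverse-Gamma(α, β) prior on σ², the Normal likelihood is conjugate: posterior is Inv-Gamma(α + n/2, β + Σ(xᵢ−μ)²/2).
Σ(xᵢ−μ)² = (0.38)² + (-0.82)² + (-1.24)² + (1.93)² + (-0.12)² + (-1.13)² + (-1.02)² = 8.4110.
Posterior: Inv-Gamma(9.5 + 7/2, 15.1 + 8.4110/2) = Inv-Gamma(13.00, 19.30550).
Mode = β/(α+1) = 19.30550/14.00 = 1.3790.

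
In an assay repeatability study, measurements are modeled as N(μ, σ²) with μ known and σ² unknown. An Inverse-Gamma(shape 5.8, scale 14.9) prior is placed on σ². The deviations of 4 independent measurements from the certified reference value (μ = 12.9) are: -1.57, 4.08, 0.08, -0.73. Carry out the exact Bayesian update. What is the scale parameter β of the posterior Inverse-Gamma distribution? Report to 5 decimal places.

With known mean μ and an Inverse-Gamma(α, β) prior on σ², the Normal likelihood is conjugate: posterior is Inv-Gamma(α + n/2, β + Σ(xᵢ−μ)²/2).
Σ(xᵢ−μ)² = (-1.57)² + (4.08)² + (0.08)² + (-0.73)² = 19.6506.
Posterior: Inv-Gamma(5.8 + 4/2, 14.9 + 19.6506/2) = Inv-Gamma(7.80, 24.72530).
Posterior β = 24.72530.

24.72530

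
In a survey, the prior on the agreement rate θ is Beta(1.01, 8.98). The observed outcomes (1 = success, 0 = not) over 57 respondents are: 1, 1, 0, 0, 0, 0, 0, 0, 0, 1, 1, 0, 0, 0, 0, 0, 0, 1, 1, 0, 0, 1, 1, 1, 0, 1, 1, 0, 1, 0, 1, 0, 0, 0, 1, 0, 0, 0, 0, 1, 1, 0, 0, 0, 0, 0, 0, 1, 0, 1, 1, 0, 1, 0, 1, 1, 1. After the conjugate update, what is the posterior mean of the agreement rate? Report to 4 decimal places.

0.3584

The Beta prior is conjugate to a Binomial/Bernoulli likelihood; the update adds successes to α and failures to β.
Posterior: Beta(α+k, β+n−k) = Beta(1.01+23, 8.98+34) = Beta(24.01, 42.98).
Posterior mean = α/(α+β) = 24.01/66.99 = 0.3584.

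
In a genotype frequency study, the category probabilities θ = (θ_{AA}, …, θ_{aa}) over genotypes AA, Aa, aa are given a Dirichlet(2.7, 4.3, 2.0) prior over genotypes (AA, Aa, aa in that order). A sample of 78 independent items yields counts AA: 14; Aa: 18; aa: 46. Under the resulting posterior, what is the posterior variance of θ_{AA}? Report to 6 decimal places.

The Dirichlet prior is conjugate to the Multinomial likelihood: each posterior αⱼ = prior αⱼ + observed count nⱼ.
Posterior concentration: (16.7, 22.3, 48.0), total = 87.0.
Var[θ_j] = α_j(Σα−α_j)/((Σα)²(Σα+1)) = 16.7·70.3/(87.0²·88.0) = 0.001763.

0.001763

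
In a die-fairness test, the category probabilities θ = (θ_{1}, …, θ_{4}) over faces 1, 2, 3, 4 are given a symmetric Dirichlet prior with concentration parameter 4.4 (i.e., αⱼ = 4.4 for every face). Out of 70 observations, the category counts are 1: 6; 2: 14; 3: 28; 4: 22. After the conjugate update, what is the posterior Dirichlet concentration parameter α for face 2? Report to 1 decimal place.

18.4

The Dirichlet prior is conjugate to the Multinomial likelihood: each posterior αⱼ = prior αⱼ + observed count nⱼ.
Posterior concentration: (10.4, 18.4, 32.4, 26.4), total = 87.6.
α_{2} = 4.4 + 14 = 18.4.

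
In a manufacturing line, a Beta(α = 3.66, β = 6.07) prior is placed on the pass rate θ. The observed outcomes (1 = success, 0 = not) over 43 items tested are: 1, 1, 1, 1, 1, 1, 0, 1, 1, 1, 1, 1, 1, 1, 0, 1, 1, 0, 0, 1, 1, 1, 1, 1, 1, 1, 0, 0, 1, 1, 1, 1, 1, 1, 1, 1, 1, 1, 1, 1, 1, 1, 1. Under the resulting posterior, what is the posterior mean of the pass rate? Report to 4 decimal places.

The Beta prior is conjugate to a Binomial/Bernoulli likelihood; the update adds successes to α and failures to β.
Posterior: Beta(α+k, β+n−k) = Beta(3.66+37, 6.07+6) = Beta(40.66, 12.07).
Posterior mean = α/(α+β) = 40.66/52.73 = 0.7711.

0.7711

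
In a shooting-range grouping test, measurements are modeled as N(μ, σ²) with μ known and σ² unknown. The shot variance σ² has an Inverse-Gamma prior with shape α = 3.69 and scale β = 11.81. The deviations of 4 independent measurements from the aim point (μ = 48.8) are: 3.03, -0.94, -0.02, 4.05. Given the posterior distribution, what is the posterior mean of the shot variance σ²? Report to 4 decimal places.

With known mean μ and an Inverse-Gamma(α, β) prior on σ², the Normal likelihood is conjugate: posterior is Inv-Gamma(α + n/2, β + Σ(xᵢ−μ)²/2).
Σ(xᵢ−μ)² = (3.03)² + (-0.94)² + (-0.02)² + (4.05)² = 26.4674.
Posterior: Inv-Gamma(3.69 + 4/2, 11.81 + 26.4674/2) = Inv-Gamma(5.69, 25.04370).
E[σ²|data] = β/(α−1) = 25.04370/4.69 = 5.3398.

5.3398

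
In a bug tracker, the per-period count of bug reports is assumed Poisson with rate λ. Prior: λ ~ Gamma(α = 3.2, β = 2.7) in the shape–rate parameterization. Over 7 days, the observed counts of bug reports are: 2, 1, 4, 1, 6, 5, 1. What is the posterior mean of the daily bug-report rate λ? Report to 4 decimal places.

2.3918

With a Gamma(shape α, rate β) prior, the Poisson likelihood is conjugate: the posterior is Gamma(α + ΣXᵢ, β + n).
Sum of counts S = 20 over n = 7 days.
Posterior: Gamma(α+S, β+n) = Gamma(3.2+20, 2.7+7) = Gamma(23.2, 9.7).
Posterior mean = α/β = 23.2/9.7 = 2.3918.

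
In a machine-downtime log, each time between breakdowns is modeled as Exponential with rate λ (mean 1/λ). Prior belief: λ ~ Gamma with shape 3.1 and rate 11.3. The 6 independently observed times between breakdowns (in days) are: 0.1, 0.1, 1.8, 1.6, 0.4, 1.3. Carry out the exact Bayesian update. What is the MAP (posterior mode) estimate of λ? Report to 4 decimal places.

With a Gamma(shape α, rate β) prior on the exponential rate λ, the posterior after n observations with total T = Σxᵢ is Gamma(α+n, β+T).
Sum of observations T = 5.3 days; n = 6.
Posterior: Gamma(3.1+6, 11.3+5.3) = Gamma(9.1, 16.6).
Mode = (α−1)/β = 0.4880.

0.4880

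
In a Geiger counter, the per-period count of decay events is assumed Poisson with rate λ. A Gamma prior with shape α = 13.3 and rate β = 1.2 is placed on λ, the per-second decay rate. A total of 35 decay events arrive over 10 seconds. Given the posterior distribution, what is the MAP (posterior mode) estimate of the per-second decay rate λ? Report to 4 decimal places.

4.2232

With a Gamma(shape α, rate β) prior, the Poisson likelihood is conjugate: the posterior is Gamma(α + ΣXᵢ, β + n).
Posterior: Gamma(α+S, β+n) = Gamma(13.3+35, 1.2+10) = Gamma(48.3, 11.2).
Mode of Gamma(α,β) for α≥1 is (α−1)/β = 47.3/11.2 = 4.2232.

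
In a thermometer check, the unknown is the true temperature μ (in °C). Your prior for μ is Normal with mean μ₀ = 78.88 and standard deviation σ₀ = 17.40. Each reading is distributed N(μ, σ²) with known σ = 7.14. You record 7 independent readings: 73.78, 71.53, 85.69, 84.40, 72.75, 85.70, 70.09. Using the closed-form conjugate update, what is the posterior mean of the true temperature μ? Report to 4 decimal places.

For Normal data with known variance σ², a Normal(μ₀, σ₀²) prior on μ is conjugate. Posterior precision = 1/σ₀² + n/σ²; posterior mean is the precision-weighted average of μ₀ and x̄.
Σxᵢ = 73.78 + 71.53 + 85.69 + 84.40 + 72.75 + 85.70 + 70.09 = 543.94, so n·x̄ = 543.94.
σ₀² = 17.40² = 302.76, σ² = 7.14² = 50.9796; σ² + n·σ₀² = 50.9796 + 7·302.76 = 2170.2996.
Posterior mean = (μ₀/σ₀² + n·x̄/σ²)/(1/σ₀² + n/σ²) = (σ²·μ₀ + σ₀²·n·x̄)/(σ² + n·σ₀²) = (50.9796·78.88 + 302.76·543.94)/2170.2996 = 168704.545248/2170.2996 = 77.7333.

77.7333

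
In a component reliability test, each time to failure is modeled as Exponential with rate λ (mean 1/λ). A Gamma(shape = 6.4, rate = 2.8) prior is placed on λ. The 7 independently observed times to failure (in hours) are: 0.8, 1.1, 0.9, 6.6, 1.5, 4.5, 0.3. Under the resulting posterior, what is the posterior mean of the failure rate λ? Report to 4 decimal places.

With a Gamma(shape α, rate β) prior on the exponential rate λ, the posterior after n observations with total T = Σxᵢ is Gamma(α+n, β+T).
Sum of observations T = 15.7 hours; n = 7.
Posterior: Gamma(6.4+7, 2.8+15.7) = Gamma(13.4, 18.5).
Posterior mean of λ = α/β = 13.4/18.5 = 0.7243.

0.7243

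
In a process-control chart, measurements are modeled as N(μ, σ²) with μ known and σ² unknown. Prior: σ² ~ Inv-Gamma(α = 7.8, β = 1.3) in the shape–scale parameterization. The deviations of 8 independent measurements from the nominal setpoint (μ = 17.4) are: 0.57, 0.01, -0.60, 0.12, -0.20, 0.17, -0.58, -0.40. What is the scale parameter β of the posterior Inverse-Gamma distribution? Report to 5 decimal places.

1.93235

With known mean μ and an Inverse-Gamma(α, β) prior on σ², the Normal likelihood is conjugate: posterior is Inv-Gamma(α + n/2, β + Σ(xᵢ−μ)²/2).
Σ(xᵢ−μ)² = (0.57)² + (0.01)² + (-0.60)² + (0.12)² + (-0.20)² + (0.17)² + (-0.58)² + (-0.40)² = 1.2647.
Posterior: Inv-Gamma(7.8 + 8/2, 1.3 + 1.2647/2) = Inv-Gamma(11.80, 1.93235).
Posterior β = 1.93235.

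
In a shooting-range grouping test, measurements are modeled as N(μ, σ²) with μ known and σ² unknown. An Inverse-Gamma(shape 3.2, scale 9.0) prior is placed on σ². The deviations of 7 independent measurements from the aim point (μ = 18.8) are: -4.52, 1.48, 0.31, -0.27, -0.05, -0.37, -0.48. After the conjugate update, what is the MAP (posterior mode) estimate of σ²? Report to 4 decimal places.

With known mean μ and an Inverse-Gamma(α, β) prior on σ², the Normal likelihood is conjugate: posterior is Inv-Gamma(α + n/2, β + Σ(xᵢ−μ)²/2).
Σ(xᵢ−μ)² = (-4.52)² + (1.48)² + (0.31)² + (-0.27)² + (-0.05)² + (-0.37)² + (-0.48)² = 23.1596.
Posterior: Inv-Gamma(3.2 + 7/2, 9.0 + 23.1596/2) = Inv-Gamma(6.70, 20.57980).
Mode = β/(α+1) = 20.57980/7.70 = 2.6727.

2.6727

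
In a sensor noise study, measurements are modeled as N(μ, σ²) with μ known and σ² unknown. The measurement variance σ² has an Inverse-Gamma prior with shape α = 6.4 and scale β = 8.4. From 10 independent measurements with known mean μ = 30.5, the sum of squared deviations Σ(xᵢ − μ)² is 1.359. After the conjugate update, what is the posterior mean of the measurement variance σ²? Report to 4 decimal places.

0.8730

With known mean μ and an Inverse-Gamma(α, β) prior on σ², the Normal likelihood is conjugate: posterior is Inv-Gamma(α + n/2, β + Σ(xᵢ−μ)²/2).
Posterior: Inv-Gamma(6.4 + 10/2, 8.4 + 1.359/2) = Inv-Gamma(11.40, 9.0795).
E[σ²|data] = β/(α−1) = 9.0795/10.40 = 0.8730.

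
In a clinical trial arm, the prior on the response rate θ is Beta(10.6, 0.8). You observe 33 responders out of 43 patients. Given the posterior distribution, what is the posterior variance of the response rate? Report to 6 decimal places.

The Beta prior is conjugate to a Binomial/Bernoulli likelihood; the update adds successes to α and failures to β.
Posterior: Beta(α+k, β+n−k) = Beta(10.6+33, 0.8+10) = Beta(43.6, 10.8).
Var = αβ/((α+β)²(α+β+1)) = 43.6·10.8/(54.4²·55.4) = 0.002872.

0.002872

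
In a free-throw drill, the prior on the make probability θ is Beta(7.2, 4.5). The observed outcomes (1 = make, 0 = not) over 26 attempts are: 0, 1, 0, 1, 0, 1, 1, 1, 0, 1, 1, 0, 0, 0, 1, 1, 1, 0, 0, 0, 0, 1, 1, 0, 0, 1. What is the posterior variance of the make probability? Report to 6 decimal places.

The Beta prior is conjugate to a Binomial/Bernoulli likelihood; the update adds successes to α and failures to β.
Posterior: Beta(α+k, β+n−k) = Beta(7.2+13, 4.5+13) = Beta(20.2, 17.5).
Var = αβ/((α+β)²(α+β+1)) = 20.2·17.5/(37.7²·38.7) = 0.006427.

0.006427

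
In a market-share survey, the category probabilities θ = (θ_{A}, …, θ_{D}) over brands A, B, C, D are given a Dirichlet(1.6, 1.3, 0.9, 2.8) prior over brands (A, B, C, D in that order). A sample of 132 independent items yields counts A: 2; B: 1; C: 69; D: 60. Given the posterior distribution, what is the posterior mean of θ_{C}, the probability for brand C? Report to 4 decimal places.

The Dirichlet prior is conjugate to the Multinomial likelihood: each posterior αⱼ = prior αⱼ + observed count nⱼ.
Posterior concentration: (3.6, 2.3, 69.9, 62.8), total = 138.6.
E[θ_{C}|data] = α_{C}/Σα = 69.9/138.6 = 0.5043.

0.5043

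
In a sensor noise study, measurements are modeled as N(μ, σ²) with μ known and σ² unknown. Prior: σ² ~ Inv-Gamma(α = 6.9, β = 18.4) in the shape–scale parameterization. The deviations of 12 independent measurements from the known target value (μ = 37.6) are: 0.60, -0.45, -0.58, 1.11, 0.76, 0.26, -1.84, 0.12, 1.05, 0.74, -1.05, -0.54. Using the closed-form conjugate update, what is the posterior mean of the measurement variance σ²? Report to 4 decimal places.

1.9336

With known mean μ and an Inverse-Gamma(α, β) prior on σ², the Normal likelihood is conjugate: posterior is Inv-Gamma(α + n/2, β + Σ(xᵢ−μ)²/2).
Σ(xᵢ−μ)² = (0.60)² + (-0.45)² + (-0.58)² + (1.11)² + (0.76)² + (0.26)² + (-1.84)² + (0.12)² + (1.05)² + (0.74)² + (-1.05)² + (-0.54)² = 9.2204.
Posterior: Inv-Gamma(6.9 + 12/2, 18.4 + 9.2204/2) = Inv-Gamma(12.90, 23.01020).
E[σ²|data] = β/(α−1) = 23.01020/11.90 = 1.9336.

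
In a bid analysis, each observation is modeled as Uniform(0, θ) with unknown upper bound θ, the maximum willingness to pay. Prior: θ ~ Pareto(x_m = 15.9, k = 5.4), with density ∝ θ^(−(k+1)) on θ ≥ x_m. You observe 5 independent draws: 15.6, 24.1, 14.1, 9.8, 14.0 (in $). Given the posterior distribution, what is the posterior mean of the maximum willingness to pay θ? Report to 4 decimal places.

A Pareto(scale x_m, shape k) prior on the upper bound θ of Uniform(0, θ) is conjugate: posterior is Pareto(max(x_m, max xᵢ), k + n).
Sample maximum = 24.1; prior scale x_m = 15.9 → posterior scale = max = 24.1.
Posterior shape = 5.4 + 5 = 10.4.
E[θ|data] = k·x_m/(k−1) = 10.4·24.1/9.4 = 26.6638.

26.6638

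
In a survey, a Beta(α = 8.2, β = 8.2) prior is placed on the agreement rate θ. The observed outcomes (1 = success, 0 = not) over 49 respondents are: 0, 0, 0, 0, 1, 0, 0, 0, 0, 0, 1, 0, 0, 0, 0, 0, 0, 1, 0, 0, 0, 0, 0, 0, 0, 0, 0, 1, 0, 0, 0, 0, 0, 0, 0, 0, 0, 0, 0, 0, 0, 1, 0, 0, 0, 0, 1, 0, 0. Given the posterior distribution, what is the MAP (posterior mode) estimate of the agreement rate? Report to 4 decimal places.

The Beta prior is conjugate to a Binomial/Bernoulli likelihood; the update adds successes to α and failures to β.
Posterior: Beta(α+k, β+n−k) = Beta(8.2+6, 8.2+43) = Beta(14.2, 51.2).
Mode of Beta(a,b) for a,b>1 is (a−1)/(a+b−2) = 13.2/63.4 = 0.2082.

0.2082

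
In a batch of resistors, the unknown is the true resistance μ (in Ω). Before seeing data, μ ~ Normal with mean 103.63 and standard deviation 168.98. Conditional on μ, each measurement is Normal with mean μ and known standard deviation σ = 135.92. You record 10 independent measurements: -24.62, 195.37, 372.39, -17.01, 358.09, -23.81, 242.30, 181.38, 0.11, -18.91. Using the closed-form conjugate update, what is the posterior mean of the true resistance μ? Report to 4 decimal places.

For Normal data with known variance σ², a Normal(μ₀, σ₀²) prior on μ is conjugate. Posterior precision = 1/σ₀² + n/σ²; posterior mean is the precision-weighted average of μ₀ and x̄.
Σxᵢ = (-24.62) + 195.37 + 372.39 + (-17.01) + 358.09 + (-23.81) + 242.30 + 181.38 + 0.11 + (-18.91) = 1265.29, so n·x̄ = 1265.29.
σ₀² = 168.98² = 28554.2404, σ² = 135.92² = 18474.2464; σ² + n·σ₀² = 18474.2464 + 10·28554.2404 = 304016.6504.
Posterior mean = (μ₀/σ₀² + n·x̄/σ²)/(1/σ₀² + n/σ²) = (σ²·μ₀ + σ₀²·n·x̄)/(σ² + n·σ₀²) = (18474.2464·103.63 + 28554.2404·1265.29)/304016.6504 = 38043880.990148/304016.6504 = 125.1375.

125.1375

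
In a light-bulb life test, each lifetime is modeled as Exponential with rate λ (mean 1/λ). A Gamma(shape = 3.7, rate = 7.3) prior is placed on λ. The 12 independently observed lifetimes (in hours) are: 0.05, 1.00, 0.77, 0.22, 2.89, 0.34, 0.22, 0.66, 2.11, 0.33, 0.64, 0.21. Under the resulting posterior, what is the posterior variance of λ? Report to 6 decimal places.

With a Gamma(shape α, rate β) prior on the exponential rate λ, the posterior after n observations with total T = Σxᵢ is Gamma(α+n, β+T).
Sum of observations T = 9.44 hours; n = 12.
Posterior: Gamma(3.7+12, 7.3+9.44) = Gamma(15.7, 16.74).
Var = α/β² = 0.056026.

0.056026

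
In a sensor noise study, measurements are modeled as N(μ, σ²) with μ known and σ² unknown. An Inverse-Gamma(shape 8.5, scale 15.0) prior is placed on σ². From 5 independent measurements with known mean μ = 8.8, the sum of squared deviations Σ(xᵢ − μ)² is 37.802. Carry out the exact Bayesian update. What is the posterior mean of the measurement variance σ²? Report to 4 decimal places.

With known mean μ and an Inverse-Gamma(α, β) prior on σ², the Normal likelihood is conjugate: posterior is Inv-Gamma(α + n/2, β + Σ(xᵢ−μ)²/2).
Posterior: Inv-Gamma(8.5 + 5/2, 15.0 + 37.802/2) = Inv-Gamma(11.00, 33.9010).
E[σ²|data] = β/(α−1) = 33.9010/10.00 = 3.3901.

3.3901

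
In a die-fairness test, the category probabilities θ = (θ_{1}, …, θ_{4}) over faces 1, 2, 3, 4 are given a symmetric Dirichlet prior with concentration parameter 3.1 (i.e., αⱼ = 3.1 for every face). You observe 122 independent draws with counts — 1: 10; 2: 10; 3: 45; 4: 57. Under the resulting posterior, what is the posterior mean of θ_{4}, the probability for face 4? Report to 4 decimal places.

0.4472

The Dirichlet prior is conjugate to the Multinomial likelihood: each posterior αⱼ = prior αⱼ + observed count nⱼ.
Posterior concentration: (13.1, 13.1, 48.1, 60.1), total = 134.4.
E[θ_{4}|data] = α_{4}/Σα = 60.1/134.4 = 0.4472.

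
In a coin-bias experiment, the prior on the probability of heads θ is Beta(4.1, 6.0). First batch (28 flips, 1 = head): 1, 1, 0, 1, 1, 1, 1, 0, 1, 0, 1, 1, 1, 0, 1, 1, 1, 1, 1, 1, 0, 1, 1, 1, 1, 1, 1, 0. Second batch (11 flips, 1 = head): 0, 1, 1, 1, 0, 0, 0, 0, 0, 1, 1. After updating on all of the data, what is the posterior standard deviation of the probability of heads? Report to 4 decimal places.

The Beta prior is conjugate to a Binomial/Bernoulli likelihood; the update adds successes to α and failures to β.
After batch 1: Beta(4.1+22, 6.0+6) = Beta(26.1, 12.0).
After batch 2: Beta(26.1+5, 12.0+6) = Beta(31.1, 18.0).
Var = αβ/((α+β)²(α+β+1)) = 31.1·18.0/(49.1²·50.1) = 0.00463481; SD = √0.00463481 = 0.0681.

0.0681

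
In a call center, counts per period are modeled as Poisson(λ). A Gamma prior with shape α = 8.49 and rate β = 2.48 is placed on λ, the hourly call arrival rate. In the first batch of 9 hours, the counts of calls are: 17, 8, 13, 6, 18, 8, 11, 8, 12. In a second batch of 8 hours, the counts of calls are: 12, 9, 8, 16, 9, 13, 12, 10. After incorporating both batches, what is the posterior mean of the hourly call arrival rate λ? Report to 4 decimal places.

With a Gamma(shape α, rate β) prior, the Poisson likelihood is conjugate: the posterior is Gamma(α + ΣXᵢ, β + n).
Batch 1: sum of counts S = 101 over n = 9 hours.
After batch 1: Gamma(α+S, β+n) = Gamma(8.49+101, 2.48+9) = Gamma(109.49, 11.48).
Batch 2: sum of counts S = 89 over n = 8 hours.
After batch 2: Gamma(α+S, β+n) = Gamma(109.49+89, 11.48+8) = Gamma(198.49, 19.48).
Posterior mean = α/β = 198.49/19.48 = 10.1894.

10.1894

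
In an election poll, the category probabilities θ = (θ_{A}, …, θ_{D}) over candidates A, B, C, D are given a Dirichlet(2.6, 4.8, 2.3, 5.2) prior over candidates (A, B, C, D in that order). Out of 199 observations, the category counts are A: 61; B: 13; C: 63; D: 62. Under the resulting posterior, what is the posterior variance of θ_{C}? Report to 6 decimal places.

The Dirichlet prior is conjugate to the Multinomial likelihood: each posterior αⱼ = prior αⱼ + observed count nⱼ.
Posterior concentration: (63.6, 17.8, 65.3, 67.2), total = 213.9.
Var[θ_j] = α_j(Σα−α_j)/((Σα)²(Σα+1)) = 65.3·148.6/(213.9²·214.9) = 0.000987.

0.000987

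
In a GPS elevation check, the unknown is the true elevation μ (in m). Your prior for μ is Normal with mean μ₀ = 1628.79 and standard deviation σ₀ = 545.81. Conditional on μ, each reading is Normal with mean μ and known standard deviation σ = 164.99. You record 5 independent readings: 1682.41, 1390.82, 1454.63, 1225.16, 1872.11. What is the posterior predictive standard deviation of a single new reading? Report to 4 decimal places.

For Normal data with known variance σ², a Normal(μ₀, σ₀²) prior on μ is conjugate. Posterior precision = 1/σ₀² + n/σ²; posterior mean is the precision-weighted average of μ₀ and x̄.
σ₀² = 545.81² = 297908.5561, σ² = 164.99² = 27221.7001; σ² + n·σ₀² = 27221.7001 + 5·297908.5561 = 1516764.4806.
Posterior precision = 1/σ₀² + n/σ² = 1/297908.5561 + 5/27221.7001 = (σ² + n·σ₀²)/(σ₀²σ²) = 1516764.4806/(297908.5561·27221.7001); posterior variance σₙ² = σ₀²σ²/(σ² + n·σ₀²) = 297908.5561·27221.7001/1516764.4806 = 5346.629272.
Predictive variance for one new observation = σₙ² + σ² = 297908.5561·27221.7001/1516764.4806 + 27221.7001 = σ²·(σ₀² + 1516764.4806)/1516764.4806 = 27221.7001·1814673.0367/1516764.4806 = 32568.329372; SD = √(27221.7001·1814673.0367/1516764.4806) = 180.4670.

180.4670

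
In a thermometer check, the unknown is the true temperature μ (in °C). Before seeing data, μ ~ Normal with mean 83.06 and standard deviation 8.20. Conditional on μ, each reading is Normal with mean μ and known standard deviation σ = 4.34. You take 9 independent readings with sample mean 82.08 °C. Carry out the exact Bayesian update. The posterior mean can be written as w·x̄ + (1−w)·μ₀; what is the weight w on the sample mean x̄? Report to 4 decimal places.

For Normal data with known variance σ², a Normal(μ₀, σ₀²) prior on μ is conjugate. Posterior precision = 1/σ₀² + n/σ²; posterior mean is the precision-weighted average of μ₀ and x̄.
σ₀² = 8.20² = 67.24, σ² = 4.34² = 18.8356. Prior precision 1/σ₀² = 1/67.24; data precision n/σ² = 9/18.8356.
w = (n/σ²)/(1/σ₀² + n/σ²) = n·σ₀²/(σ² + n·σ₀²) = 9·67.24/(18.8356 + 9·67.24) = 605.16/623.9956 = 0.9698.

0.9698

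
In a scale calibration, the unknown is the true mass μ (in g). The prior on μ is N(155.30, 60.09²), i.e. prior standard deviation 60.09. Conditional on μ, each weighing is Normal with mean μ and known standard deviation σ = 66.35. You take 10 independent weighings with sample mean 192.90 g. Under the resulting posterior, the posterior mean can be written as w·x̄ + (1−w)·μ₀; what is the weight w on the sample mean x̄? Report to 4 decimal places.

For Normal data with known variance σ², a Normal(μ₀, σ₀²) prior on μ is conjugate. Posterior precision = 1/σ₀² + n/σ²; posterior mean is the precision-weighted average of μ₀ and x̄.
σ₀² = 60.09² = 3610.8081, σ² = 66.35² = 4402.3225. Prior precision 1/σ₀² = 1/3610.8081; data precision n/σ² = 10/4402.3225.
w = (n/σ²)/(1/σ₀² + n/σ²) = n·σ₀²/(σ² + n·σ₀²) = 10·3610.8081/(4402.3225 + 10·3610.8081) = 36108.081/40510.4035 = 0.8913.

0.8913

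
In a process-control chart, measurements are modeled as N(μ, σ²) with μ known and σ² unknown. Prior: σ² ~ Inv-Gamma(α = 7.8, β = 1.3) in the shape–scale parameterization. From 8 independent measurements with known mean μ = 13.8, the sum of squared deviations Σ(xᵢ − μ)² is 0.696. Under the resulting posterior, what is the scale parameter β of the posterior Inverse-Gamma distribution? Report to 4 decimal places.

With known mean μ and an Inverse-Gamma(α, β) prior on σ², the Normal likelihood is conjugate: posterior is Inv-Gamma(α + n/2, β + Σ(xᵢ−μ)²/2).
Posterior: Inv-Gamma(7.8 + 8/2, 1.3 + 0.696/2) = Inv-Gamma(11.80, 1.6480).
Posterior β = 1.6480.

1.6480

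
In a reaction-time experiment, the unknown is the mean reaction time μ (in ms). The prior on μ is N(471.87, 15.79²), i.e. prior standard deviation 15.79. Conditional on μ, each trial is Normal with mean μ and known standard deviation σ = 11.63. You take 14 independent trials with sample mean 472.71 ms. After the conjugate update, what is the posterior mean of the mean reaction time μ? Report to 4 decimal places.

472.6787

For Normal data with known variance σ², a Normal(μ₀, σ₀²) prior on μ is conjugate. Posterior precision = 1/σ₀² + n/σ²; posterior mean is the precision-weighted average of μ₀ and x̄.
n·x̄ = 14·472.71 = 6617.94.
σ₀² = 15.79² = 249.3241, σ² = 11.63² = 135.2569; σ² + n·σ₀² = 135.2569 + 14·249.3241 = 3625.7943.
Posterior mean = (μ₀/σ₀² + n·x̄/σ²)/(1/σ₀² + n/σ²) = (σ²·μ₀ + σ₀²·n·x̄)/(σ² + n·σ₀²) = (135.2569·471.87 + 249.3241·6617.94)/3625.7943 = 1713835.607757/3625.7943 = 472.6787.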